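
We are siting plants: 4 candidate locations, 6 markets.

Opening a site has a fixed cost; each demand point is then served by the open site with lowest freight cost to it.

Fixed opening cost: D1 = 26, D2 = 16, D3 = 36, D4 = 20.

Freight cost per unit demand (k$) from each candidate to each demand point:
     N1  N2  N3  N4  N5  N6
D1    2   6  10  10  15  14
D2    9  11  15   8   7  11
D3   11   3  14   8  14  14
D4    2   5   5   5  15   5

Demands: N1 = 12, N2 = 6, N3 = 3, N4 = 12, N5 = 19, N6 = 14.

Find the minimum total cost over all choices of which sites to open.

Open {D2, D4}: assign each demand point to its cheapest open site.
  N1→D4 12×2=24, N2→D4 6×5=30, N3→D4 3×5=15, N4→D4 12×5=60, N5→D2 19×7=133, N6→D4 14×5=70
  freight cost 332, fixed 36 → total 368.
Compare {D2, D3, D4}: freight cost 320 + fixed 72 = 392.
Compare {D1, D2, D4}: freight cost 332 + fixed 62 = 394.
Compare {D1, D2, D3, D4}: freight cost 320 + fixed 98 = 418.
All other subsets cost ≥ 392. Minimum total cost: 368.

368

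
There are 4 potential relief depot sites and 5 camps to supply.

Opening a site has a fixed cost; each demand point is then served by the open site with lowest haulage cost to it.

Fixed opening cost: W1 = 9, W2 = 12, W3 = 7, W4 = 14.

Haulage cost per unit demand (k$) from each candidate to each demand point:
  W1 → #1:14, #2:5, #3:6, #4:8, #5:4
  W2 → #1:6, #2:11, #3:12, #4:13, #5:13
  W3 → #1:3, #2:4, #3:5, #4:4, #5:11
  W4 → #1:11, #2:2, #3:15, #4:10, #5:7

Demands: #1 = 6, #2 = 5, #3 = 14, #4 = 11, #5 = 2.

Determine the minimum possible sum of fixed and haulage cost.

176

Open {W1, W3}: assign each demand point to its cheapest open site.
  #1→W3 6×3=18, #2→W3 5×4=20, #3→W3 14×5=70, #4→W3 11×4=44, #5→W1 2×4=8
  haulage cost 160, fixed 16 → total 176.
Compare {W3, W4}: haulage cost 156 + fixed 21 = 177.
Compare {W1, W3, W4}: haulage cost 150 + fixed 30 = 180.
Compare {W3}: haulage cost 174 + fixed 7 = 181.
All other subsets cost ≥ 177. Minimum total cost: 176.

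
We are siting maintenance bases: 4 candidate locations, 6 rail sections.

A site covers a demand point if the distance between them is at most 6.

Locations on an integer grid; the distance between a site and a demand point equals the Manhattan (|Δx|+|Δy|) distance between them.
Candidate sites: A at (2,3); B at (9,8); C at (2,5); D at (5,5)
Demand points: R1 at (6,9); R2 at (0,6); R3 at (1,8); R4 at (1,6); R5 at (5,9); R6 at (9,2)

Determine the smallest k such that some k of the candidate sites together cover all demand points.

2

Coverage sets (demand points within 6 of each site):
  A: {R2, R3, R4}
  B: {R1, R5, R6}
  C: {R2, R3, R4}
  D: {R1, R2, R4, R5}
No single site covers all 6 demand points.
But {A, B} covers everything, so the minimum is 2.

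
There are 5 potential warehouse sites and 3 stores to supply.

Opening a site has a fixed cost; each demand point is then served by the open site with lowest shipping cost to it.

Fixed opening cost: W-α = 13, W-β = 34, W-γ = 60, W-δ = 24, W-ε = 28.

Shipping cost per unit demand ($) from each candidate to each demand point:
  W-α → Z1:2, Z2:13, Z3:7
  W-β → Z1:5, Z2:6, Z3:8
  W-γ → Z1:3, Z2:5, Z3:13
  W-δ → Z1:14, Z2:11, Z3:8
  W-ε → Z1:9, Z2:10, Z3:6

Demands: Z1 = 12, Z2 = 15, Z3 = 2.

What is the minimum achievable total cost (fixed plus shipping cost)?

Open {W-α, W-β}: assign each demand point to its cheapest open site.
  Z1→W-α 12×2=24, Z2→W-β 15×6=90, Z3→W-α 2×7=14
  shipping cost 128, fixed 47 → total 175.
Compare {W-α, W-γ}: shipping cost 113 + fixed 73 = 186.
Compare {W-γ}: shipping cost 137 + fixed 60 = 197.
Compare {W-α, W-β, W-δ}: shipping cost 128 + fixed 71 = 199.
All other subsets cost ≥ 186. Minimum total cost: 175.

175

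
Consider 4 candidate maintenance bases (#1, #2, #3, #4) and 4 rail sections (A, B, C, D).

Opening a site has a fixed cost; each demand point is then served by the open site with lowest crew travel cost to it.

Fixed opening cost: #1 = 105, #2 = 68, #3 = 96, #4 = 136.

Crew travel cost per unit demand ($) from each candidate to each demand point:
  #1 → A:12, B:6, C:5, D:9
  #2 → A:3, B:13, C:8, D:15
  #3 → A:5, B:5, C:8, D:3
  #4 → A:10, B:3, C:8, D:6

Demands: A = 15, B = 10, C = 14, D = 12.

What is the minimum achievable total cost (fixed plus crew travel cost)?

Open {#3}: assign each demand point to its cheapest open site.
  A→#3 15×5=75, B→#3 10×5=50, C→#3 14×8=112, D→#3 12×3=36
  crew travel cost 273, fixed 96 → total 369.
Compare {#2, #3}: crew travel cost 243 + fixed 164 = 407.
Compare {#1, #3}: crew travel cost 231 + fixed 201 = 432.
Compare {#1, #2}: crew travel cost 283 + fixed 173 = 456.
All other subsets cost ≥ 407. Minimum total cost: 369.

369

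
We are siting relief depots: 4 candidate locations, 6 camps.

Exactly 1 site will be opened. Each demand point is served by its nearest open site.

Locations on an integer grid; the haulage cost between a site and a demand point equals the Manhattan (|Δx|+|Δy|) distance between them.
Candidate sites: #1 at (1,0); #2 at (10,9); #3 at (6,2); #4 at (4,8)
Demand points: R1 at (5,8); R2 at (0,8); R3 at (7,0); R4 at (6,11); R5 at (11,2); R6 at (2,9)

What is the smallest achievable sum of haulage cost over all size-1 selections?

37

Open {#4}.
  R1→#4 1, R2→#4 4, R3→#4 11, R4→#4 5, R5→#4 13, R6→#4 3  ⇒ total 37.
Compare {#3}: total 47.
Compare {#2}: total 51.
No size-1 selection does better; minimum is 37.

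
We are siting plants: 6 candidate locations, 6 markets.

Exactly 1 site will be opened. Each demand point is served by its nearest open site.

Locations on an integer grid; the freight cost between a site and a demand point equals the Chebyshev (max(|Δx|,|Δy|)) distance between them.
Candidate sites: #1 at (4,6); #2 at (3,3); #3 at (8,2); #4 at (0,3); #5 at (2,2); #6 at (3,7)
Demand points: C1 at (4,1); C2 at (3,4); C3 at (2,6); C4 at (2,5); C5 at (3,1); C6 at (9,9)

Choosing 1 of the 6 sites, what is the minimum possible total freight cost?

Open {#2}.
  C1→#2 2, C2→#2 1, C3→#2 3, C4→#2 2, C5→#2 2, C6→#2 6  ⇒ total 16.
Compare {#5}: total 19.
Compare {#1}: total 21.
No size-1 selection does better; minimum is 16.

16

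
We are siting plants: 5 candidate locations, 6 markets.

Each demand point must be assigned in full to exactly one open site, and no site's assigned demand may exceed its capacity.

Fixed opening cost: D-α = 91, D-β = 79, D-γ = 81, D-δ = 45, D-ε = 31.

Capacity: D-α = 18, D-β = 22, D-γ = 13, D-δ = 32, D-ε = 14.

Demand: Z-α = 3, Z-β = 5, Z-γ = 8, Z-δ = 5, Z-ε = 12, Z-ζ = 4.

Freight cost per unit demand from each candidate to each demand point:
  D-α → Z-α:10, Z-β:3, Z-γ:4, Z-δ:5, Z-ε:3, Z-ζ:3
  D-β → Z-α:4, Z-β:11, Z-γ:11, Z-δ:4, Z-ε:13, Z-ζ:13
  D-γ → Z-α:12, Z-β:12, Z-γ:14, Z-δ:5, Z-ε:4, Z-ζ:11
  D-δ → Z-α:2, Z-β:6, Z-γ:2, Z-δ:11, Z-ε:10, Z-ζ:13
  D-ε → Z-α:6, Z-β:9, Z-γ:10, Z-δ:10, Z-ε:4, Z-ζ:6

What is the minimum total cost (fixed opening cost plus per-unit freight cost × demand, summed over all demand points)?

Open {D-δ, D-ε}; cheapest assignment that respects the capacities:
  D-δ (cap 32, load 25): Z-α, Z-β, Z-γ, Z-δ, Z-ζ — cost 3×2 + 5×6 + 8×2 + 5×11 + 4×13 = 159
  D-ε (cap 14, load 12): Z-ε — cost 12×4 = 48
  Shipping 207, fixed 76 → total 283.
  Any other capacity-feasible assignment to {D-δ, D-ε} ships for at least 207.
Compare {D-α, D-δ, D-ε}: its best feasible assignment gives total 289.
Compare {D-α, D-δ}: its best feasible assignment gives total 291.
Every other set of open sites that can feasibly serve all demand totals ≥ 289 even under its best assignment. Minimum: 283.

283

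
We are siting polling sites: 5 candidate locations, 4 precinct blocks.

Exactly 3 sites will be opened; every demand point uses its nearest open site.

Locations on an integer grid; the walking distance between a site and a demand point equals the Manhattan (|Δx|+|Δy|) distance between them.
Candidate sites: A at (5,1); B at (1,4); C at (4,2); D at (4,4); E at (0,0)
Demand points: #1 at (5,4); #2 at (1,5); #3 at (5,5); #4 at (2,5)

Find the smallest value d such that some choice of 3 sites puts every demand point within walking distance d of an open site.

2

Open {A, B, D}.
  Farthest demand point is #3 at walking distance 2 (to D); all others are ≤ 2.
With {B, C, D} the worst case is 2.
With {B, D, E} the worst case is 2.
No size-3 selection achieves below 2.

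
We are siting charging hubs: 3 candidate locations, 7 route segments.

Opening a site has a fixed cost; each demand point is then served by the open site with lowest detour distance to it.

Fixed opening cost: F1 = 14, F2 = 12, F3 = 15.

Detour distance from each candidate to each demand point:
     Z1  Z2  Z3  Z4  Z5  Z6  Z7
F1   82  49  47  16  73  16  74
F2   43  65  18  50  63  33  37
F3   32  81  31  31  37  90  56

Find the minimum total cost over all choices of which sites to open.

246

Open {F1, F2, F3}: assign each demand point to its cheapest open site.
  Z1→F3 32, Z2→F1 49, Z3→F2 18, Z4→F1 16, Z5→F3 37, Z6→F1 16, Z7→F2 37
  detour distance 205, fixed 41 → total 246.
Compare {F1, F3}: detour distance 237 + fixed 29 = 266.
Compare {F1, F2}: detour distance 242 + fixed 26 = 268.
Compare {F2, F3}: detour distance 253 + fixed 27 = 280.
All other subsets cost ≥ 266. Minimum total cost: 246.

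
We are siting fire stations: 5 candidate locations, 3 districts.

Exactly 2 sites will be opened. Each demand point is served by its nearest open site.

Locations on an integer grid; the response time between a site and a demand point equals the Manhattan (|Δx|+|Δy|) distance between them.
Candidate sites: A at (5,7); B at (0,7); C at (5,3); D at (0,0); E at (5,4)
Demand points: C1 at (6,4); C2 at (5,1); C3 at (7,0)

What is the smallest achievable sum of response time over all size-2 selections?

Open {C, E}.
  C1→E 1, C2→C 2, C3→C 5  ⇒ total 8.
Compare {A, C}: total 9.
Compare {B, C}: total 9.
No size-2 selection does better; minimum is 8.

8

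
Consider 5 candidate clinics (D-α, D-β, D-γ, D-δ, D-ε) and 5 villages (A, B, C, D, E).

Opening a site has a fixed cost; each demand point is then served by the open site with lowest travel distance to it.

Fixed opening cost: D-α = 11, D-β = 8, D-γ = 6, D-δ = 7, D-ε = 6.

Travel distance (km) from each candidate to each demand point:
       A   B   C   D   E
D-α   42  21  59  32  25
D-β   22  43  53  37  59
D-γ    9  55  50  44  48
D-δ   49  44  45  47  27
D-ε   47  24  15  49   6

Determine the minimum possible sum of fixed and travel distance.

Open {D-α, D-γ, D-ε}: assign each demand point to its cheapest open site.
  A→D-γ 9, B→D-α 21, C→D-ε 15, D→D-α 32, E→D-ε 6
  travel distance 83, fixed 23 → total 106.
Compare {D-γ, D-ε}: travel distance 98 + fixed 12 = 110.
Compare {D-β, D-γ, D-ε}: travel distance 91 + fixed 20 = 111.
Compare {D-α, D-γ, D-δ, D-ε}: travel distance 83 + fixed 30 = 113.
All other subsets cost ≥ 110. Minimum total cost: 106.

106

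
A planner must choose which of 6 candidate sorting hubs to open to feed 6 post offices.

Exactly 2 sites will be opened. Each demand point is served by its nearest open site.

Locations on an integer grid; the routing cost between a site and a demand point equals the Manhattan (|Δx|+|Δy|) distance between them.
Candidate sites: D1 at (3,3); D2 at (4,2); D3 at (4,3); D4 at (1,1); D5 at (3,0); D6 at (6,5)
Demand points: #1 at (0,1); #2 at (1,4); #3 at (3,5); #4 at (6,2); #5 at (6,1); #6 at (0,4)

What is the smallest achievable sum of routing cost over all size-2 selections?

Open {D2, D4}.
  #1→D4 1, #2→D4 3, #3→D2 4, #4→D2 2, #5→D2 3, #6→D4 4  ⇒ total 17.
Compare {D3, D4}: total 18.
Compare {D4, D6}: total 18.
No size-2 selection does better; minimum is 17.

17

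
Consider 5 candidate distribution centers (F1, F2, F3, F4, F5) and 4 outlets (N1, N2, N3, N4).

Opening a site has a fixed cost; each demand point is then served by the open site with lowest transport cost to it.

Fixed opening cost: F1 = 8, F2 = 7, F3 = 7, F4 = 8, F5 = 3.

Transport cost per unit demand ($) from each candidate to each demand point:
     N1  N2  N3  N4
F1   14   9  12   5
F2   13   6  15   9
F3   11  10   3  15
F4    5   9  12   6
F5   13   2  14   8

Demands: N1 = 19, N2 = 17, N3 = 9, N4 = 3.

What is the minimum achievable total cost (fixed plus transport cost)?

192

Open {F3, F4, F5}: assign each demand point to its cheapest open site.
  N1→F4 19×5=95, N2→F5 17×2=34, N3→F3 9×3=27, N4→F4 3×6=18
  transport cost 174, fixed 18 → total 192.
Compare {F1, F3, F4, F5}: transport cost 171 + fixed 26 = 197.
Compare {F2, F3, F4, F5}: transport cost 174 + fixed 25 = 199.
Compare {F1, F2, F3, F4, F5}: transport cost 171 + fixed 33 = 204.
All other subsets cost ≥ 197. Minimum total cost: 192.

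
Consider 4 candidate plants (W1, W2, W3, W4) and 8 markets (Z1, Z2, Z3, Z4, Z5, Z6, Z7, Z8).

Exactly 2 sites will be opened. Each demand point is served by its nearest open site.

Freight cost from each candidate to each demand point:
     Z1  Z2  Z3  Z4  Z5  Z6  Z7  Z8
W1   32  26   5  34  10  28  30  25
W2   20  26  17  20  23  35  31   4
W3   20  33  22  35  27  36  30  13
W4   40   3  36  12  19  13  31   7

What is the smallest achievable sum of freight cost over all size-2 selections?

Open {W1, W4}.
  Z1→W1 32, Z2→W4 3, Z3→W1 5, Z4→W4 12, Z5→W1 10, Z6→W4 13, Z7→W1 30, Z8→W4 7  ⇒ total 112.
Compare {W2, W4}: total 119.
Compare {W3, W4}: total 126.
No size-2 selection does better; minimum is 112.

112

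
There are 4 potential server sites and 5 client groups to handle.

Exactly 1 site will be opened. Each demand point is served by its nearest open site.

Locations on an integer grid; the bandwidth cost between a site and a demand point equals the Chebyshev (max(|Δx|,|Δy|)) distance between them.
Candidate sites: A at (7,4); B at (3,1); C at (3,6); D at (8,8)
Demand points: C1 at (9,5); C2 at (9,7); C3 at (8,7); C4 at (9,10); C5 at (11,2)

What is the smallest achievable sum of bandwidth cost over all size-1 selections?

Open {D}.
  C1→D 3, C2→D 1, C3→D 1, C4→D 2, C5→D 6  ⇒ total 13.
Compare {A}: total 18.
Compare {C}: total 31.
No size-1 selection does better; minimum is 13.

13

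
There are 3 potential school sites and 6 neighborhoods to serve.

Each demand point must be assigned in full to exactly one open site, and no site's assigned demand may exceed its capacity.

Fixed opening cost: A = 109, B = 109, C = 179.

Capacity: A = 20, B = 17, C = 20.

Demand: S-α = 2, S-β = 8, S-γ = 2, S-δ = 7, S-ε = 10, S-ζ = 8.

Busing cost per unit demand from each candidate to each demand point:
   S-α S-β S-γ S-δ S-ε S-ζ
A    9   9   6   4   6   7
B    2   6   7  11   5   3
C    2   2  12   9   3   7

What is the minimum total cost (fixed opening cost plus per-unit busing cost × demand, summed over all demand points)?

434

Open {A, C}; cheapest assignment that respects the capacities:
  A (cap 20, load 17): S-γ, S-δ, S-ζ — cost 2×6 + 7×4 + 8×7 = 96
  C (cap 20, load 20): S-α, S-β, S-ε — cost 2×2 + 8×2 + 10×3 = 50
  Shipping 146, fixed 288 → total 434.
  Any other capacity-feasible assignment to {A, C} ships for at least 146.
Compare {B, C}: its best feasible assignment gives total 453.
Compare {A, B}: its best feasible assignment gives total 467.
Every other set of open sites that can feasibly serve all demand totals ≥ 453 even under its best assignment. Minimum: 434.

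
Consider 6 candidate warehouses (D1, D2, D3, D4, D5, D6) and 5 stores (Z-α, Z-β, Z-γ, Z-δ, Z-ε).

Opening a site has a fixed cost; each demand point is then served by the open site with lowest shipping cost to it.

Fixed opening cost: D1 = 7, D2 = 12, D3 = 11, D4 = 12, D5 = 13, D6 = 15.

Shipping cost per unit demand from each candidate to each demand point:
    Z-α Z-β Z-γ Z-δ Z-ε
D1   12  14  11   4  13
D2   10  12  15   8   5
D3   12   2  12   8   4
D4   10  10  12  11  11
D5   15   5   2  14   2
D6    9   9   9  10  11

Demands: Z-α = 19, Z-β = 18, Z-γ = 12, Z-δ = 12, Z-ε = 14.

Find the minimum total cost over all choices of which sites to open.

Open {D1, D3, D5, D6}: assign each demand point to its cheapest open site.
  Z-α→D6 19×9=171, Z-β→D3 18×2=36, Z-γ→D5 12×2=24, Z-δ→D1 12×4=48, Z-ε→D5 14×2=28
  shipping cost 307, fixed 46 → total 353.
Compare {D1, D2, D3, D5, D6}: shipping cost 307 + fixed 58 = 365.
Compare {D1, D3, D4, D5, D6}: shipping cost 307 + fixed 58 = 365.
Compare {D1, D2, D3, D5}: shipping cost 326 + fixed 43 = 369.
All other subsets cost ≥ 365. Minimum total cost: 353.

353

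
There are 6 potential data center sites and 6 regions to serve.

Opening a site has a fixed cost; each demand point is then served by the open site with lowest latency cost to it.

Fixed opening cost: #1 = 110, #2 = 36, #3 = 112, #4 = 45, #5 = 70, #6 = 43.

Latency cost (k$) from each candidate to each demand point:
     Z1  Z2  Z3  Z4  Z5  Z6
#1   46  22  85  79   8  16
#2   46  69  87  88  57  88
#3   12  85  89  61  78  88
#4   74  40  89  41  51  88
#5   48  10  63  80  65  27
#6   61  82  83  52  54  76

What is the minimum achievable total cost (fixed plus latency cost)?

Open {#4, #5}: assign each demand point to its cheapest open site.
  Z1→#5 48, Z2→#5 10, Z3→#5 63, Z4→#4 41, Z5→#4 51, Z6→#5 27
  latency cost 240, fixed 115 → total 355.
Compare {#5}: latency cost 293 + fixed 70 = 363.
Compare {#1}: latency cost 256 + fixed 110 = 366.
Compare {#5, #6}: latency cost 254 + fixed 113 = 367.
All other subsets cost ≥ 363. Minimum total cost: 355.

355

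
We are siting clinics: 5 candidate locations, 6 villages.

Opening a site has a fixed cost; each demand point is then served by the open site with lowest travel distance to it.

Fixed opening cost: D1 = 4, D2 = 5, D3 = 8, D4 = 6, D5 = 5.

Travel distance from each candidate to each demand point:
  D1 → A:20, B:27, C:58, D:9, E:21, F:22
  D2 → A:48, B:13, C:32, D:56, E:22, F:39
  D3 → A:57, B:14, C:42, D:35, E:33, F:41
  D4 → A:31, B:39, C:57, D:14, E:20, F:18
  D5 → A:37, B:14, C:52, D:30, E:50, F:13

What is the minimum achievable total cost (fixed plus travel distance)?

122

Open {D1, D2, D5}: assign each demand point to its cheapest open site.
  A→D1 20, B→D2 13, C→D2 32, D→D1 9, E→D1 21, F→D5 13
  travel distance 108, fixed 14 → total 122.
Compare {D1, D2}: travel distance 117 + fixed 9 = 126.
Compare {D1, D2, D4}: travel distance 112 + fixed 15 = 127.
Compare {D1, D2, D4, D5}: travel distance 107 + fixed 20 = 127.
All other subsets cost ≥ 126. Minimum total cost: 122.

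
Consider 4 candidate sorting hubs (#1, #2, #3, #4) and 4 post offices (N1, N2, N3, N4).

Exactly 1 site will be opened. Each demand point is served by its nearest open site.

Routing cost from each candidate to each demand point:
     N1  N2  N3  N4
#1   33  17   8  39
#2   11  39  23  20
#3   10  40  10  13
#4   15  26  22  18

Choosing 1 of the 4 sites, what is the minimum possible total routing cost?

Open {#3}.
  N1→#3 10, N2→#3 40, N3→#3 10, N4→#3 13  ⇒ total 73.
Compare {#4}: total 81.
Compare {#2}: total 93.
No size-1 selection does better; minimum is 73.

73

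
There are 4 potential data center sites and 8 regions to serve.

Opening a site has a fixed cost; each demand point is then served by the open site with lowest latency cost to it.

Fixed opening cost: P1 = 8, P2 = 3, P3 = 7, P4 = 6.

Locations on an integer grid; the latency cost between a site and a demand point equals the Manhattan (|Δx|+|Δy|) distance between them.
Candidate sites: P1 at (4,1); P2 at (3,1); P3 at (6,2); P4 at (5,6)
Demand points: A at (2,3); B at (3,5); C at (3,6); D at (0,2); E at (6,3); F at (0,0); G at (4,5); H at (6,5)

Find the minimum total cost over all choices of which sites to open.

33

Open {P2, P4}: assign each demand point to its cheapest open site.
  A→P2 3, B→P4 3, C→P4 2, D→P2 4, E→P4 4, F→P2 4, G→P4 2, H→P4 2
  latency cost 24, fixed 9 → total 33.
Compare {P2, P3, P4}: latency cost 21 + fixed 16 = 37.
Compare {P2, P3}: latency cost 29 + fixed 10 = 39.
Compare {P2}: latency cost 37 + fixed 3 = 40.
All other subsets cost ≥ 37. Minimum total cost: 33.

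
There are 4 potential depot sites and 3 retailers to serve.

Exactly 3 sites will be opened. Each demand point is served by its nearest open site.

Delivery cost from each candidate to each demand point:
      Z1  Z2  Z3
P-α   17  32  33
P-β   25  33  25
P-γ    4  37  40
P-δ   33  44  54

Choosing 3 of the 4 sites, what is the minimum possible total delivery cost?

61

Open {P-α, P-β, P-γ}.
  Z1→P-γ 4, Z2→P-α 32, Z3→P-β 25  ⇒ total 61.
Compare {P-β, P-γ, P-δ}: total 62.
Compare {P-α, P-γ, P-δ}: total 69.
No size-3 selection does better; minimum is 61.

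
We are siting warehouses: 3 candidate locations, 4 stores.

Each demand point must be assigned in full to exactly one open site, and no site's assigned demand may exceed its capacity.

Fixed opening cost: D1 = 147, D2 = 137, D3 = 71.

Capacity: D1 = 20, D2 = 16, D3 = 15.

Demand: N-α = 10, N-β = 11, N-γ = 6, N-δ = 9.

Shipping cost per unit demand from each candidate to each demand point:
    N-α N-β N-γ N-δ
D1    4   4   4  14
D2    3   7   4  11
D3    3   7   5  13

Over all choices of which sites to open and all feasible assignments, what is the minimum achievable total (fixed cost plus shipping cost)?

Open {D1, D2}; cheapest assignment that respects the capacities:
  D1 (cap 20, load 20): N-β, N-δ — cost 11×4 + 9×14 = 170
  D2 (cap 16, load 16): N-α, N-γ — cost 10×3 + 6×4 = 54
  Shipping 224, fixed 284 → total 508.
  Any other capacity-feasible assignment to {D1, D2} ships for at least 224.
Compare {D1, D2, D3}: its best feasible assignment gives total 552.
Every other set of open sites that can feasibly serve all demand totals ≥ 552 even under its best assignment. Minimum: 508.

508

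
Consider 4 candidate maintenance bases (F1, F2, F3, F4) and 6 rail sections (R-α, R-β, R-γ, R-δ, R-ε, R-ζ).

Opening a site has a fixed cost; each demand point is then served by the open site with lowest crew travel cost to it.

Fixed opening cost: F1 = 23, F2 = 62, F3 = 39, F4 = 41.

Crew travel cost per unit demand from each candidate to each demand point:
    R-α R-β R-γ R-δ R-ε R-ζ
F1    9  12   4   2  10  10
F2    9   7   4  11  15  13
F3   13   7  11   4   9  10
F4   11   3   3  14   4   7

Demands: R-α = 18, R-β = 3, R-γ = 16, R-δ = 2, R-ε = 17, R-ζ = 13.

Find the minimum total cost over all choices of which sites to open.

Open {F1, F4}: assign each demand point to its cheapest open site.
  R-α→F1 18×9=162, R-β→F4 3×3=9, R-γ→F4 16×3=48, R-δ→F1 2×2=4, R-ε→F4 17×4=68, R-ζ→F4 13×7=91
  crew travel cost 382, fixed 64 → total 446.
Compare {F4}: crew travel cost 442 + fixed 41 = 483.
Compare {F1, F3, F4}: crew travel cost 382 + fixed 103 = 485.
Compare {F3, F4}: crew travel cost 422 + fixed 80 = 502.
All other subsets cost ≥ 483. Minimum total cost: 446.

446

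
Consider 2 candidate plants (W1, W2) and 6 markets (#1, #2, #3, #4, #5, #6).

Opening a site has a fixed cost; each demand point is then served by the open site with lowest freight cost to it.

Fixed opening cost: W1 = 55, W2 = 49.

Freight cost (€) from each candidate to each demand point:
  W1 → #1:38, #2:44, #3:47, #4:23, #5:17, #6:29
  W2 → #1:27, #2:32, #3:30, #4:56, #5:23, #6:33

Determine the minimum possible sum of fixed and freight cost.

250

Open {W2}: assign each demand point to its cheapest open site.
  #1→W2 27, #2→W2 32, #3→W2 30, #4→W2 56, #5→W2 23, #6→W2 33
  freight cost 201, fixed 49 → total 250.
Compare {W1}: freight cost 198 + fixed 55 = 253.
Compare {W1, W2}: freight cost 158 + fixed 104 = 262.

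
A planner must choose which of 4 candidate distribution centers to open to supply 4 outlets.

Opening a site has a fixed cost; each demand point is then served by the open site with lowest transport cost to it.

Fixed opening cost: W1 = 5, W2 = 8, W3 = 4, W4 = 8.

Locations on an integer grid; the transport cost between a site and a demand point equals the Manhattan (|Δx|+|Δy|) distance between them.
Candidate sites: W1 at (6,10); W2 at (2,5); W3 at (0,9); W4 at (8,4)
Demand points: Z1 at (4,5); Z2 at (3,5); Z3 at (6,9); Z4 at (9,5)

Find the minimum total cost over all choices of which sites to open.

24

Open {W1, W2}: assign each demand point to its cheapest open site.
  Z1→W2 2, Z2→W2 1, Z3→W1 1, Z4→W2 7
  transport cost 11, fixed 13 → total 24.
Compare {W2}: transport cost 18 + fixed 8 = 26.
Compare {W1, W4}: transport cost 14 + fixed 13 = 27.
Compare {W1, W2, W4}: transport cost 6 + fixed 21 = 27.
All other subsets cost ≥ 26. Minimum total cost: 24.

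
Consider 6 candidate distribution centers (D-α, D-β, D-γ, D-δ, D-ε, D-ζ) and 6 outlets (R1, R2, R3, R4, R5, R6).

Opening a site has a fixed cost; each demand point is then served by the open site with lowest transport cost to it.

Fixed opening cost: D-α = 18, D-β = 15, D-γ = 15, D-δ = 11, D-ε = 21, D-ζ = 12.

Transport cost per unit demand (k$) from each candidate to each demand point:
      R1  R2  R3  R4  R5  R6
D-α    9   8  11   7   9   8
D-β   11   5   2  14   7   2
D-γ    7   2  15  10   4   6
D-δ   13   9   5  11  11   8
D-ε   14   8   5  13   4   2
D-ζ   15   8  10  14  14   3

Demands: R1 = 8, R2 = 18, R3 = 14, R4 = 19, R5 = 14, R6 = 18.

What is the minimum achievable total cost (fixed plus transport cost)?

Open {D-α, D-β, D-γ}: assign each demand point to its cheapest open site.
  R1→D-γ 8×7=56, R2→D-γ 18×2=36, R3→D-β 14×2=28, R4→D-α 19×7=133, R5→D-γ 14×4=56, R6→D-β 18×2=36
  transport cost 345, fixed 48 → total 393.
Compare {D-α, D-β, D-γ, D-δ}: transport cost 345 + fixed 59 = 404.
Compare {D-α, D-β, D-γ, D-ζ}: transport cost 345 + fixed 60 = 405.
Compare {D-α, D-β, D-γ, D-ε}: transport cost 345 + fixed 69 = 414.
All other subsets cost ≥ 404. Minimum total cost: 393.

393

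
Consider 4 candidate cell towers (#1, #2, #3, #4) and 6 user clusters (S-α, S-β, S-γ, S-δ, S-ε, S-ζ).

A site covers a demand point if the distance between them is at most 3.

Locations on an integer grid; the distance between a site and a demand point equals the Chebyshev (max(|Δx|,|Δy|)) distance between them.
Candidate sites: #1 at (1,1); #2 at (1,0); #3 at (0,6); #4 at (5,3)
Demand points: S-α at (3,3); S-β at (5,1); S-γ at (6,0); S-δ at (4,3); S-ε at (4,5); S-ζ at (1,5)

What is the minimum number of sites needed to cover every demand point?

2

Coverage sets (demand points within 3 of each site):
  #1: {S-α, S-δ}
  #2: {S-α, S-δ}
  #3: {S-α, S-ζ}
  #4: {S-α, S-β, S-γ, S-δ, S-ε}
No single site covers all 6 demand points.
But {#3, #4} covers everything, so the minimum is 2.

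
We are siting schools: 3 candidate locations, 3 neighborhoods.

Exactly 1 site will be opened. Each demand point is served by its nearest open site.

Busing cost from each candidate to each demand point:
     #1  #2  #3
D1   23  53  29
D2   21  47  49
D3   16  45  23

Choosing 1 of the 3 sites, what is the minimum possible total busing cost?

Open {D3}.
  #1→D3 16, #2→D3 45, #3→D3 23  ⇒ total 84.
Compare {D1}: total 105.
Compare {D2}: total 117.

84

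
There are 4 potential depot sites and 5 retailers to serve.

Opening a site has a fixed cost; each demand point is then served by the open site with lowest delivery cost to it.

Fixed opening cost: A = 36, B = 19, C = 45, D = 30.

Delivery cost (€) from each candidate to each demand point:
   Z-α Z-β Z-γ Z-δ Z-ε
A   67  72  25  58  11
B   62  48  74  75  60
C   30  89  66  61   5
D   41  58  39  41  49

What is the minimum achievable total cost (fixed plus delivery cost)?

Open {A, D}: assign each demand point to its cheapest open site.
  Z-α→D 41, Z-β→D 58, Z-γ→A 25, Z-δ→D 41, Z-ε→A 11
  delivery cost 176, fixed 66 → total 242.
Compare {C, D}: delivery cost 173 + fixed 75 = 248.
Compare {A, B, D}: delivery cost 166 + fixed 85 = 251.
Compare {B, C, D}: delivery cost 163 + fixed 94 = 257.
All other subsets cost ≥ 248. Minimum total cost: 242.

242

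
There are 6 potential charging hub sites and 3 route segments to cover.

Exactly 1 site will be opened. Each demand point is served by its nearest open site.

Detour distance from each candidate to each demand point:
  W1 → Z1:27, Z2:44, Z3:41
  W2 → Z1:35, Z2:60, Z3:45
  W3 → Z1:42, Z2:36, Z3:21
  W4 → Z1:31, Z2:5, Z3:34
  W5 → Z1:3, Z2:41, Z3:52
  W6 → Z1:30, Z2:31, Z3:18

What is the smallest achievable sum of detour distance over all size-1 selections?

Open {W4}.
  Z1→W4 31, Z2→W4 5, Z3→W4 34  ⇒ total 70.
Compare {W6}: total 79.
Compare {W5}: total 96.
No size-1 selection does better; minimum is 70.

70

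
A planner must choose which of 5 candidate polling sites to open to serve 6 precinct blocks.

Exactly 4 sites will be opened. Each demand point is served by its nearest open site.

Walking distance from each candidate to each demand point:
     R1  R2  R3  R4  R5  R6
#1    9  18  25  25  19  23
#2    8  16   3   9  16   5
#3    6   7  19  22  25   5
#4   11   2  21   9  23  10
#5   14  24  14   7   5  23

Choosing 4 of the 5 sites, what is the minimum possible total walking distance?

28

Open {#2, #3, #4, #5}.
  R1→#3 6, R2→#4 2, R3→#2 3, R4→#5 7, R5→#5 5, R6→#2 5  ⇒ total 28.
Compare {#1, #2, #4, #5}: total 30.
Compare {#1, #2, #3, #5}: total 33.
No size-4 selection does better; minimum is 28.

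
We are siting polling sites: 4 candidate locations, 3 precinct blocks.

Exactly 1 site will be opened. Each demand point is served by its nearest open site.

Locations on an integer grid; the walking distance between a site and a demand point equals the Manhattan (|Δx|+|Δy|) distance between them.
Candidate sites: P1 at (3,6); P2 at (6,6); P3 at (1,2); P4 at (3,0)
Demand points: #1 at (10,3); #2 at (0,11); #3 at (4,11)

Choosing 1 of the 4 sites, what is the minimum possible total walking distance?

Open {P1}.
  #1→P1 10, #2→P1 8, #3→P1 6  ⇒ total 24.
Compare {P2}: total 25.
Compare {P3}: total 32.
No size-1 selection does better; minimum is 24.

24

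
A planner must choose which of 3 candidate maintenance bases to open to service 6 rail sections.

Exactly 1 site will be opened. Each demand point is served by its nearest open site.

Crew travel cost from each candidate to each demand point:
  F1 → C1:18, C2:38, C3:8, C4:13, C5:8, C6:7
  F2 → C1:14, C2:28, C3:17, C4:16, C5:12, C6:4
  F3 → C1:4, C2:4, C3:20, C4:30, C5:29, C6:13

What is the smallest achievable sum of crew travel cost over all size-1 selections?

Open {F2}.
  C1→F2 14, C2→F2 28, C3→F2 17, C4→F2 16, C5→F2 12, C6→F2 4  ⇒ total 91.
Compare {F1}: total 92.
Compare {F3}: total 100.

91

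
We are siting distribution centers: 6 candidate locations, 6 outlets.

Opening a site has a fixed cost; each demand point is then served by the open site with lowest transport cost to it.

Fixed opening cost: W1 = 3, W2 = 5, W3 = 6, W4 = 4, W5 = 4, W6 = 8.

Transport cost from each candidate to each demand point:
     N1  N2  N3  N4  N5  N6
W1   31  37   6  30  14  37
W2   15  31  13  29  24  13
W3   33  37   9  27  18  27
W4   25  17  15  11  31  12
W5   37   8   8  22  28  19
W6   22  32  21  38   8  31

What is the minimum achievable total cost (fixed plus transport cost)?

82

Open {W1, W2, W4, W5}: assign each demand point to its cheapest open site.
  N1→W2 15, N2→W5 8, N3→W1 6, N4→W4 11, N5→W1 14, N6→W4 12
  transport cost 66, fixed 16 → total 82.
Compare {W2, W4, W5, W6}: transport cost 62 + fixed 21 = 83.
Compare {W1, W2, W4, W5, W6}: transport cost 60 + fixed 24 = 84.
Compare {W4, W5, W6}: transport cost 69 + fixed 16 = 85.
All other subsets cost ≥ 83. Minimum total cost: 82.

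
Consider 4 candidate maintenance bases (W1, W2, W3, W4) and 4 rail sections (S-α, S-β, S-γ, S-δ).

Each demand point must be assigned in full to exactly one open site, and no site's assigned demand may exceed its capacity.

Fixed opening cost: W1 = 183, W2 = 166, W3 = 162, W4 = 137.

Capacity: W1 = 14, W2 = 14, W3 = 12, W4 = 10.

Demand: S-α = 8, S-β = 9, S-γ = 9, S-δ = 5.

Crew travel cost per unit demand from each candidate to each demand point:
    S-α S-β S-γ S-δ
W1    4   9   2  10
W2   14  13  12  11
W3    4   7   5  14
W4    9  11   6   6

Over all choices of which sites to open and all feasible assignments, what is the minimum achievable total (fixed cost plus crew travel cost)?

Open {W1, W3, W4}; cheapest assignment that respects the capacities:
  W1 (cap 14, load 13): S-α, S-δ — cost 8×4 + 5×10 = 82
  W3 (cap 12, load 9): S-β — cost 9×7 = 63
  W4 (cap 10, load 9): S-γ — cost 9×6 = 54
  Shipping 199, fixed 482 → total 681.
  Any other capacity-feasible assignment to {W1, W3, W4} ships for at least 199.
Compare {W2, W3, W4}: its best feasible assignment gives total 723.
Compare {W1, W2, W3}: its best feasible assignment gives total 728.
Every other set of open sites that can feasibly serve all demand totals ≥ 723 even under its best assignment. Minimum: 681.

681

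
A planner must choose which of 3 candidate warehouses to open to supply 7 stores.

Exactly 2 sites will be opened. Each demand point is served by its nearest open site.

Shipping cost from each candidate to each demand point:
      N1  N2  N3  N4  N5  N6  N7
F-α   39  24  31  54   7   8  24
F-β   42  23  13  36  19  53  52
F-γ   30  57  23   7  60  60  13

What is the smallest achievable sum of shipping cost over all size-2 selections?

Open {F-α, F-γ}.
  N1→F-γ 30, N2→F-α 24, N3→F-γ 23, N4→F-γ 7, N5→F-α 7, N6→F-α 8, N7→F-γ 13  ⇒ total 112.
Compare {F-α, F-β}: total 150.
Compare {F-β, F-γ}: total 158.

112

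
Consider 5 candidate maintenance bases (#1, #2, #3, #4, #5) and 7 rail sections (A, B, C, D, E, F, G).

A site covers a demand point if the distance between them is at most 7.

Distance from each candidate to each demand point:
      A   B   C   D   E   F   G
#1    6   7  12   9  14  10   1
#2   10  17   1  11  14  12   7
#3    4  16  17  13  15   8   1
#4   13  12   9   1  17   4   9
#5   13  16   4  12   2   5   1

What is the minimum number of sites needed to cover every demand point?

Coverage sets (demand points within 7 of each site):
  #1: {A, B, G}
  #2: {C, G}
  #3: {A, G}
  #4: {D, F}
  #5: {C, E, F, G}
No 2 sites suffice: every size-2 union leaves at least one demand point uncovered.
But {#1, #4, #5} covers everything, so the minimum is 3.

3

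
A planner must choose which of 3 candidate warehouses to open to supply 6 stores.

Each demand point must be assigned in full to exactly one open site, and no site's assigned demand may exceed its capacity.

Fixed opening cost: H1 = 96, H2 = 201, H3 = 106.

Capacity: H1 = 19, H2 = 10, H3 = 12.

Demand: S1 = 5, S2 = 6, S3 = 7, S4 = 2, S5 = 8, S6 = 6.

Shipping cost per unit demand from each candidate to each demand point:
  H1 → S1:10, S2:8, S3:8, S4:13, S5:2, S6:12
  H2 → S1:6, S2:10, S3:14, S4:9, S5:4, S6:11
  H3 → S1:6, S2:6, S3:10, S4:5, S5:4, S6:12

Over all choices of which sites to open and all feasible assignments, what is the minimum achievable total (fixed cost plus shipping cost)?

Open {H1, H2, H3}; cheapest assignment that respects the capacities:
  H1 (cap 19, load 15): S3, S5 — cost 7×8 + 8×2 = 72
  H2 (cap 10, load 8): S4, S6 — cost 2×9 + 6×11 = 84
  H3 (cap 12, load 11): S1, S2 — cost 5×6 + 6×6 = 66
  Shipping 222, fixed 403 → total 625.
  Any other capacity-feasible assignment to {H1, H2, H3} ships for at least 222.
Total demand is 34 and no other set of sites has combined capacity ≥ 34, so {H1, H2, H3} is the only feasible choice of open sites. Minimum: 625.

625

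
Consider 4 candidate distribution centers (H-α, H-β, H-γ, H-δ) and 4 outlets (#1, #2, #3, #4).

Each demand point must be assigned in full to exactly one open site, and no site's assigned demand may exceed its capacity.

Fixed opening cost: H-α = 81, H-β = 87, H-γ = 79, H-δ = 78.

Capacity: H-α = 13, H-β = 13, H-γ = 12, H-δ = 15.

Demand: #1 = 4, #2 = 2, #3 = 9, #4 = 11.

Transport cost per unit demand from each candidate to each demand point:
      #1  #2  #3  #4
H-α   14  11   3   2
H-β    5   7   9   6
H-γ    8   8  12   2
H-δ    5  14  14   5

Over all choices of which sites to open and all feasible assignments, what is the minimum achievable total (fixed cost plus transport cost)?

Open {H-α, H-δ}; cheapest assignment that respects the capacities:
  H-α (cap 13, load 11): #2, #3 — cost 2×11 + 9×3 = 49
  H-δ (cap 15, load 15): #1, #4 — cost 4×5 + 11×5 = 75
  Shipping 124, fixed 159 → total 283.
  Any other capacity-feasible assignment to {H-α, H-δ} ships for at least 124.
Compare {H-α, H-β}: its best feasible assignment gives total 313.
Compare {H-α, H-γ, H-δ}: its best feasible assignment gives total 329.
Every other set of open sites that can feasibly serve all demand totals ≥ 313 even under its best assignment. Minimum: 283.

283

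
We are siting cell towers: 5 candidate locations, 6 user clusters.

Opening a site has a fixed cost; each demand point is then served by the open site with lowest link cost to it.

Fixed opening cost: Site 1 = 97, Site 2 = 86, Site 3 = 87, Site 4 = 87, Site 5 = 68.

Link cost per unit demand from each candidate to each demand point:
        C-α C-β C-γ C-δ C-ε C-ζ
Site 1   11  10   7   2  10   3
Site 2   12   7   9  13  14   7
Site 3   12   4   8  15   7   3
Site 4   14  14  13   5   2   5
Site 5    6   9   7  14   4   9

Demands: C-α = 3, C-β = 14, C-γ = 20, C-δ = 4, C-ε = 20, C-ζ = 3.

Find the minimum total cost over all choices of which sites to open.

Open {Site 3, Site 4}: assign each demand point to its cheapest open site.
  C-α→Site 3 3×12=36, C-β→Site 3 14×4=56, C-γ→Site 3 20×8=160, C-δ→Site 4 4×5=20, C-ε→Site 4 20×2=40, C-ζ→Site 3 3×3=9
  link cost 321, fixed 174 → total 495.
Compare {Site 3, Site 5}: link cost 359 + fixed 155 = 514.
Compare {Site 4, Site 5}: link cost 359 + fixed 155 = 514.
Compare {Site 5}: link cost 447 + fixed 68 = 515.
All other subsets cost ≥ 514. Minimum total cost: 495.

495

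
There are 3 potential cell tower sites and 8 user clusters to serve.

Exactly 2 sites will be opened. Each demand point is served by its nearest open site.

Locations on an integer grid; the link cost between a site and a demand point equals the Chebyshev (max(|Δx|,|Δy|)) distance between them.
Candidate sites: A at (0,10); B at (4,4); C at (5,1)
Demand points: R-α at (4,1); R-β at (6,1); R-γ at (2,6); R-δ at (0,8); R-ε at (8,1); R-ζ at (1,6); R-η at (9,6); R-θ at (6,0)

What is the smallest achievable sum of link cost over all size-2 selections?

20

Open {B, C}.
  R-α→C 1, R-β→C 1, R-γ→B 2, R-δ→B 4, R-ε→C 3, R-ζ→B 3, R-η→B 5, R-θ→C 1  ⇒ total 20.
Compare {A, C}: total 21.
Compare {A, B}: total 26.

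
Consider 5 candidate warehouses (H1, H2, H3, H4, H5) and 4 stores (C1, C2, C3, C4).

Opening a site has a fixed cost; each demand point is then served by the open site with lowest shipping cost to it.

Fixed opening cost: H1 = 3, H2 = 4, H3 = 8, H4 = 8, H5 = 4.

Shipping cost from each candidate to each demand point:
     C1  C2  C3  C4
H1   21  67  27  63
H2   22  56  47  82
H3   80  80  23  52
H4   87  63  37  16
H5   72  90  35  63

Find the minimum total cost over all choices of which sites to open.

Open {H1, H2, H4}: assign each demand point to its cheapest open site.
  C1→H1 21, C2→H2 56, C3→H1 27, C4→H4 16
  shipping cost 120, fixed 15 → total 135.
Compare {H2, H3, H4}: shipping cost 117 + fixed 20 = 137.
Compare {H1, H4}: shipping cost 127 + fixed 11 = 138.
Compare {H1, H2, H3, H4}: shipping cost 116 + fixed 23 = 139.
All other subsets cost ≥ 137. Minimum total cost: 135.

135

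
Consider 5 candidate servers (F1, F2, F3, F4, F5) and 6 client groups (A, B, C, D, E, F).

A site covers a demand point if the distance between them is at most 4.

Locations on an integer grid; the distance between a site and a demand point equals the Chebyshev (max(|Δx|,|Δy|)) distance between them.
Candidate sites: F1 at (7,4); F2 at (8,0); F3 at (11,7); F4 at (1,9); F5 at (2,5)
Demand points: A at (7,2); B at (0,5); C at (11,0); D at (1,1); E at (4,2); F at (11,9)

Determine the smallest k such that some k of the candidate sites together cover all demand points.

3

Coverage sets (demand points within 4 of each site):
  F1: {A, C, E}
  F2: {A, C, E}
  F3: {F}
  F4: {B}
  F5: {B, D, E}
No 2 sites suffice: every size-2 union leaves at least one demand point uncovered.
But {F1, F3, F5} covers everything, so the minimum is 3.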